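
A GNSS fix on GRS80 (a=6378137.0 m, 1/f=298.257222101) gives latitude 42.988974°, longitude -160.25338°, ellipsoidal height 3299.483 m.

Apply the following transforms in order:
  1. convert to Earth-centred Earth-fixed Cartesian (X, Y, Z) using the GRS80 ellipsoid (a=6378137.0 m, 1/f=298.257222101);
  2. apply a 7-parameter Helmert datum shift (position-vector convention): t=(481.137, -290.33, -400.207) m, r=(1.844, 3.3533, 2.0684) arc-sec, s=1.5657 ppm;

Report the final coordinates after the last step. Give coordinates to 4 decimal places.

X=-4399720.8389 m, Y=-1579945.0094 m, Z=4328519.6018 m

start: φ=42.988974°, λ=-160.253380°, h=3299.483 m
→ ECEF (a=6378137.000, f=1/298.257222101): X=-4400281.3016, Y=-1579569.3808, Z=4328855.6158
→ Helmert 7p (PV): X=-4399720.8389, Y=-1579945.0094, Z=4328519.6018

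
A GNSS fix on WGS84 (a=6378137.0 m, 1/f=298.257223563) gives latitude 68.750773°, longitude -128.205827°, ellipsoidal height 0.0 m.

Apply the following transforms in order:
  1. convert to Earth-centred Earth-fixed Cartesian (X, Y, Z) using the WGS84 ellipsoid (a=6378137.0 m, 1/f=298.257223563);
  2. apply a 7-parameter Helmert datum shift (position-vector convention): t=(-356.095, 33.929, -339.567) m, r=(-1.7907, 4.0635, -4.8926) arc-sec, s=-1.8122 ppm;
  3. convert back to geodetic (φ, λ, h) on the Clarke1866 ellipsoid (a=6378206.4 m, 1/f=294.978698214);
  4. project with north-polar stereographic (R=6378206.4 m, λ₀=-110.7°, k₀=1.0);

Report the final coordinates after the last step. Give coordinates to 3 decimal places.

start: φ=68.750773°, λ=-128.205827°, h=0.000 m
→ ECEF (a=6378137.000, f=1/298.257223563): X=-1433872.2346, Y=-1821745.3240, Z=5921953.6441
→ Helmert 7p (PV): X=-1434152.2782, Y=-1821622.6706, Z=5921647.4088
→ geod (Bowring, a=6378206.400): φ=68.75058046°, λ=-128.21314004°, h=-120.3939 m
→ stereo (R=6378206.4, λ₀=-110.7°): E=-720110.0517, N=-2282072.2518

E=-720110.052 m, N=-2282072.252 m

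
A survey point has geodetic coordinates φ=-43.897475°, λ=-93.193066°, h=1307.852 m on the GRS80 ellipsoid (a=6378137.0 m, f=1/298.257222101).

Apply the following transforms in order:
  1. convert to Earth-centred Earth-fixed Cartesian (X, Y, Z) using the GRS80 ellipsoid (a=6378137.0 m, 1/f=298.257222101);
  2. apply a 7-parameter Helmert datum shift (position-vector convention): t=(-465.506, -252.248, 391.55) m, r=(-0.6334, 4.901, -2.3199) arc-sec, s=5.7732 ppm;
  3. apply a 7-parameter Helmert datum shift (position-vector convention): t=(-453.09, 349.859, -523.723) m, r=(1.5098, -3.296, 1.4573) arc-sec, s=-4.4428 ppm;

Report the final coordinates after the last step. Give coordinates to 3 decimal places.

start: φ=-43.897475°, λ=-93.193066°, h=1307.852 m
→ ECEF (a=6378137.000, f=1/298.257222101): X=-256463.9839, Y=-4597176.6030, Z=-4400796.8733
→ Helmert 7p (PV): X=-257087.2429, Y=-4597466.0210, Z=-4400410.5190
→ Helmert 7p (PV): X=-257436.3930, Y=-4597065.3432, Z=-4400952.4520

X=-257436.393 m, Y=-4597065.343 m, Z=-4400952.452 m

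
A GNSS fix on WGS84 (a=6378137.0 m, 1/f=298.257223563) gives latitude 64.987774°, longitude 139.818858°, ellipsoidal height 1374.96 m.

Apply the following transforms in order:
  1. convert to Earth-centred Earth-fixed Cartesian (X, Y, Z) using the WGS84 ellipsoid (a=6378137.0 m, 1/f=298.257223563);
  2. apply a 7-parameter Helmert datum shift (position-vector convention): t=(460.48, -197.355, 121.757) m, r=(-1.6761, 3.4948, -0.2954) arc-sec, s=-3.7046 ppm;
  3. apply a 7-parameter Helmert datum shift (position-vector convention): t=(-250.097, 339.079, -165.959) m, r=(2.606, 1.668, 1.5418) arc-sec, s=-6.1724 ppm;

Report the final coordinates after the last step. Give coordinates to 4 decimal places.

X=-2066106.9101 m, Y=1745224.1376 m, Z=5758338.1546 m

start: φ=64.987774°, λ=139.818858°, h=1374.960 m
→ ECEF (a=6378137.000, f=1/298.257223563): X=-2066471.2884, Y=1745138.0938, Z=5758379.6485
→ Helmert 7p (PV): X=-2065903.0882, Y=1744984.0254, Z=5758500.9048
→ Helmert 7p (PV): X=-2066106.9101, Y=1745224.1376, Z=5758338.1546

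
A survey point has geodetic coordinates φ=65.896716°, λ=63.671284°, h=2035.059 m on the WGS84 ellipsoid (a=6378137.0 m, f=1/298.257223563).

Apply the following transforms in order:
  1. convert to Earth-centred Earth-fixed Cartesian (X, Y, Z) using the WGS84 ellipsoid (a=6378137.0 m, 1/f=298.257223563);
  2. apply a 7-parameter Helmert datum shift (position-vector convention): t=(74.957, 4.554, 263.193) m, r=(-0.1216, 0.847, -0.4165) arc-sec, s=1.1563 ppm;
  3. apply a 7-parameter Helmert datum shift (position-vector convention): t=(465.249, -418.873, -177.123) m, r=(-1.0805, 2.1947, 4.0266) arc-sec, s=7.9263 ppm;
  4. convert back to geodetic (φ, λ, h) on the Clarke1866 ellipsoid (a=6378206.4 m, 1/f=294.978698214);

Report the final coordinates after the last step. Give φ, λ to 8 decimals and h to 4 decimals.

start: φ=65.896716°, λ=63.671284°, h=2035.059 m
→ ECEF (a=6378137.000, f=1/298.257223563): X=1158851.2361, Y=2341801.7236, Z=5801111.3734
→ Helmert 7p (PV): X=1158956.0833, Y=2341810.0654, Z=5801375.1350
→ Helmert 7p (PV): X=1159446.5308, Y=2341462.7692, Z=5801219.3963
→ geod (Bowring, a=6378206.400): φ=65.89902988°, λ=63.65628744°, h=2246.1888 m

φ=65.89902988°, λ=63.65628744°, h=2246.1888 m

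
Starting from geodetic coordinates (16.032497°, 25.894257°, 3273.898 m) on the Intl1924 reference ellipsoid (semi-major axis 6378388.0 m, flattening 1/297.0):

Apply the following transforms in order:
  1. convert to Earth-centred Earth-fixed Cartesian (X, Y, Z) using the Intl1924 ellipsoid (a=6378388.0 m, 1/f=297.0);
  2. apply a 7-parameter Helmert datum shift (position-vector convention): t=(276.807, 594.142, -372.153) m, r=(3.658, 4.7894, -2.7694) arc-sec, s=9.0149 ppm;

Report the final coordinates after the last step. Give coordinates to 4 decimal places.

X=5519477.4880 m, Y=2679748.0225 m, Z=1750672.6032 m

start: φ=16.032497°, λ=25.894257°, h=3273.898 m
→ ECEF (a=6378388.000, f=1/297.0): X=5519074.2937, Y=2679234.8849, Z=1751109.6070
→ Helmert 7p (PV): X=5519477.4880, Y=2679748.0225, Z=1750672.6032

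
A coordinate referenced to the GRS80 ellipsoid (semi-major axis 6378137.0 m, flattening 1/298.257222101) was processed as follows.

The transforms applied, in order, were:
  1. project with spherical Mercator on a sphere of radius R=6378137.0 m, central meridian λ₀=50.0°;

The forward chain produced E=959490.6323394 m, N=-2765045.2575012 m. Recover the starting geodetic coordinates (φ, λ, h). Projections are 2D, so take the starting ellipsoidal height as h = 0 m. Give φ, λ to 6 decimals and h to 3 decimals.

φ=-24.095465°, λ=58.619251°, h=0.000 m

start: E=959490.6323, N=-2765045.2575 m
→ merc⁻¹: φ=-24.09546500°, λ=58.61925100°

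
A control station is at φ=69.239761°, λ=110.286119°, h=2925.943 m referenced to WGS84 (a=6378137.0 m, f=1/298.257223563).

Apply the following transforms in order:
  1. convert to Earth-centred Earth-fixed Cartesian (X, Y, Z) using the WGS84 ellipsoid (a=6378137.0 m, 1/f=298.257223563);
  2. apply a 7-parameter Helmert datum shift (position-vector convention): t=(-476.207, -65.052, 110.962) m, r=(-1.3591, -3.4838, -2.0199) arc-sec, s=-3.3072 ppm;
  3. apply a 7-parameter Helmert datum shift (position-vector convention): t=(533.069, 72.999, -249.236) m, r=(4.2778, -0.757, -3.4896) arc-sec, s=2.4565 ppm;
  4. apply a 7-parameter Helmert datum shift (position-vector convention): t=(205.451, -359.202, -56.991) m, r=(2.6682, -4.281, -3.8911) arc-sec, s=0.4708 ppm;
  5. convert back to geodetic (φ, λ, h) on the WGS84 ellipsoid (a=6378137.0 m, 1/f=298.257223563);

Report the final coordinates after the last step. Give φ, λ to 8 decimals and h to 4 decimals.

start: φ=69.239761°, λ=110.286119°, h=2925.943 m
→ ECEF (a=6378137.000, f=1/298.257223563): X=-786496.0666, Y=2127759.2366, Z=5944241.3481
→ Helmert 7p (PV): X=-787049.2335, Y=2127734.0167, Z=5944305.3475
→ Helmert 7p (PV): X=-786503.9165, Y=2127702.2765, Z=5944111.9531
→ Helmert 7p (PV): X=-786382.0669, Y=2127282.0214, Z=5944068.9604
→ geod (Bowring, a=6378137.000): φ=69.24329518°, λ=110.28759754°, h=2592.0899 m

φ=69.24329518°, λ=110.28759754°, h=2592.0899 m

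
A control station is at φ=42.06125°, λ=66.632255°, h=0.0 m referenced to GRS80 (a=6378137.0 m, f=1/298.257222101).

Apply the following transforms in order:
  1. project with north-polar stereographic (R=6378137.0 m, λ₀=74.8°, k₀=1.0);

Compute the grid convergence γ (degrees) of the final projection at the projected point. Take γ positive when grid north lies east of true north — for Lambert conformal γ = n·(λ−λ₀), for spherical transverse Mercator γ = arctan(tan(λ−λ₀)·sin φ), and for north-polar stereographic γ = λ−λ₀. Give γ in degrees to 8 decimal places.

start: φ=42.061250°, λ=66.632255°, h=0.000 m
→ into stereo (λ₀=74.8°): φ=42.06125000°, λ−λ₀=-8.16774500°
convergence γ = -8.16774500°

-8.16774500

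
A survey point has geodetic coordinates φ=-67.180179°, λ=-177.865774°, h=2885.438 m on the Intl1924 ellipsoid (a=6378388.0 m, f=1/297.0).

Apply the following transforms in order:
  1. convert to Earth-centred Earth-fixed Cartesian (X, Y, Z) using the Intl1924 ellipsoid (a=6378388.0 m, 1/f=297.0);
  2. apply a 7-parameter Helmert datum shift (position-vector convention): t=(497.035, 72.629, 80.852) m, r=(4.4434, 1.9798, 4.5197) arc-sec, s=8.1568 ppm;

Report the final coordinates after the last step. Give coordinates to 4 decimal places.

start: φ=-67.180179°, λ=-177.865774°, h=2885.438 m
→ ECEF (a=6378388.000, f=1/297.0): X=-2480250.9612, Y=-92430.2926, Z=-5859029.6827
→ Helmert 7p (PV): X=-2479828.3692, Y=-92286.5481, Z=-5858974.8063

X=-2479828.3692 m, Y=-92286.5481 m, Z=-5858974.8063 m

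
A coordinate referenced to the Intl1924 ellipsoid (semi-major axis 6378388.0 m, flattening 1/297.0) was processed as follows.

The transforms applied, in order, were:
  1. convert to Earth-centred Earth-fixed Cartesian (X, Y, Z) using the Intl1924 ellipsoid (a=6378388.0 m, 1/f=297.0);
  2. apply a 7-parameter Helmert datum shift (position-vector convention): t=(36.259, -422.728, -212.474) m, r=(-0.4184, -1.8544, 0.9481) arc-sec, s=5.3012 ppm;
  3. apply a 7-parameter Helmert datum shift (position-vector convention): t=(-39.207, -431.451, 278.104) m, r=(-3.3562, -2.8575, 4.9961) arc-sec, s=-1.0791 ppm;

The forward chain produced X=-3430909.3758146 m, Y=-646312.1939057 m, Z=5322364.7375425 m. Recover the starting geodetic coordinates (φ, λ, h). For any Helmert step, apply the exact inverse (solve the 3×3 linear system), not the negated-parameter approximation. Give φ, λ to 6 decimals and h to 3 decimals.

start: X=-3430909.3758, Y=-646312.1939, Z=5322364.7375 m
→ Helmert⁻¹: X=-3430815.7852, Y=-645884.9375, Z=5322129.3962
→ Helmert⁻¹: X=-3430788.9736, Y=-645453.8142, Z=5322343.1904
→ geod (Bowring, a=6378388.000): φ=56.91569200°, λ=-169.34516400°, h=1732.1040 m

φ=56.915692°, λ=-169.345164°, h=1732.104 m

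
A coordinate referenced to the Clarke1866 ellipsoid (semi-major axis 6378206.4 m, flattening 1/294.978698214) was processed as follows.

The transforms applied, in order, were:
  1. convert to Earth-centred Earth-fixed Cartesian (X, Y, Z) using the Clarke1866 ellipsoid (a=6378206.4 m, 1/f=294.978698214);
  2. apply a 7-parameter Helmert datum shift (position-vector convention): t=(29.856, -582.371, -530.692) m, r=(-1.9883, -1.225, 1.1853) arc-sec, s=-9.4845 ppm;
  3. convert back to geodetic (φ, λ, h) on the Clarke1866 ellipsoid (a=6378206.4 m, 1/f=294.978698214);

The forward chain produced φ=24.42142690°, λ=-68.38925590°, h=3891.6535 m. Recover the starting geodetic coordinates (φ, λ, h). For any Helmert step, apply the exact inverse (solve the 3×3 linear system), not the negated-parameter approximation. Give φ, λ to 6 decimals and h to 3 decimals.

φ=24.427205°, λ=-68.387694°, h=3668.416 m

start: φ=24.421427°, λ=-68.389256°, h=3891.654 m
→ ECEF (a=6378206.400, f=1/294.978698214): X=2141455.0356, Y=-5405736.1800, Z=2622313.6622
→ Helmert⁻¹: X=2141430.0057, Y=-5405242.6630, Z=2622804.4088
→ geod (Bowring, a=6378206.400): φ=24.42720500°, λ=-68.38769400°, h=3668.4160 m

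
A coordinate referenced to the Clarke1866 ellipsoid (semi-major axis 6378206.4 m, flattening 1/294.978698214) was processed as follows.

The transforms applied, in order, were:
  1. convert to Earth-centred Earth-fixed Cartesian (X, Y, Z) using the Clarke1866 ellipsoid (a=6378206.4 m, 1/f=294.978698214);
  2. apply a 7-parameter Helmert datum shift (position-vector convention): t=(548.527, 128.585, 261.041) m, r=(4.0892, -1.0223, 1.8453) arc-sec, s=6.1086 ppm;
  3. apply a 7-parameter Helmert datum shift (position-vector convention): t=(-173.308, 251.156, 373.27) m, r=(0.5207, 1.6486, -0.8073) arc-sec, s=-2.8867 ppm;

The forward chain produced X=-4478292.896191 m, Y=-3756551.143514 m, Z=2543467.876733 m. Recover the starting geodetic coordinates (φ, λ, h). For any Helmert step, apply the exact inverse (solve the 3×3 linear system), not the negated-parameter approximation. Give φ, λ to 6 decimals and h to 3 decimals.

start: X=-4478292.8962, Y=-3756551.1435, Z=2543467.8767 m
→ Helmert⁻¹: X=-4478138.1373, Y=-3756824.2515, Z=2543075.6396
→ Helmert⁻¹: X=-4478680.3124, Y=-3756839.4065, Z=2542895.7425
→ geod (Bowring, a=6378206.400): φ=23.65177600°, λ=-140.00915700°, h=100.9220 m

φ=23.651776°, λ=-140.009157°, h=100.922 m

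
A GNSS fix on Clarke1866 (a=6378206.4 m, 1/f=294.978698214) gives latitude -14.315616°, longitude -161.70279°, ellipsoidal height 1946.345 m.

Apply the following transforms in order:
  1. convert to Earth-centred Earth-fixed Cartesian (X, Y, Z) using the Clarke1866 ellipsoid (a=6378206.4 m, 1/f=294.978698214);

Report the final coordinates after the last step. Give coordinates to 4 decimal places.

start: φ=-14.315616°, λ=-161.702790°, h=1946.345 m
→ ECEF (a=6378206.400, f=1/294.978698214): X=-5870693.9902, Y=-1941229.2728, Z=-1567225.8043

X=-5870693.9902 m, Y=-1941229.2728 m, Z=-1567225.8043 m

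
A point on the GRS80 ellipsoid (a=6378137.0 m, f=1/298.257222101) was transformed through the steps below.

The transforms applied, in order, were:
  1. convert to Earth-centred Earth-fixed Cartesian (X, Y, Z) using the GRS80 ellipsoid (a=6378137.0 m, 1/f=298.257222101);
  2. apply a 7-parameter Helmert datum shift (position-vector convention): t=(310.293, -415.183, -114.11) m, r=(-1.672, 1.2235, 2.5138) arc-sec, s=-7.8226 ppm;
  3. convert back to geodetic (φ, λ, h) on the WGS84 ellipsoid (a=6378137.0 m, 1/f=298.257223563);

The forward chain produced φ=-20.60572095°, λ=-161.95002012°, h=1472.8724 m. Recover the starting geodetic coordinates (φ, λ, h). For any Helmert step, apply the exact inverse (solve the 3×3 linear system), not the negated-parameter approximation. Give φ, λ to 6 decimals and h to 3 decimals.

start: φ=-20.605721°, λ=-161.950020°, h=1472.872 m
→ ECEF (a=6378137.000, f=1/298.257223563): X=-5679948.8277, Y=-1851006.5790, Z=-2231106.8458
→ Helmert⁻¹: X=-5680312.8742, Y=-1850518.5600, Z=-2231058.8825
→ geod (Bowring, a=6378137.000): φ=-20.60469600°, λ=-161.95555200°, h=1638.4690 m

φ=-20.604696°, λ=-161.955552°, h=1638.469 m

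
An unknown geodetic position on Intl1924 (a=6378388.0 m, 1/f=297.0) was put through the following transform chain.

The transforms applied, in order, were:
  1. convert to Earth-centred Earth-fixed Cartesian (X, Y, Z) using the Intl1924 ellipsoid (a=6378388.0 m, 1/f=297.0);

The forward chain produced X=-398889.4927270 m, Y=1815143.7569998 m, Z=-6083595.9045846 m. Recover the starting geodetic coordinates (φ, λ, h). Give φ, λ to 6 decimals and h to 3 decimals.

φ=-73.120442°, λ=102.394106°, h=2395.276 m

start: X=-398889.4927, Y=1815143.7570, Z=-6083595.9046 m
→ geod (Bowring, a=6378388.000): φ=-73.12044200°, λ=102.39410600°, h=2395.2760 m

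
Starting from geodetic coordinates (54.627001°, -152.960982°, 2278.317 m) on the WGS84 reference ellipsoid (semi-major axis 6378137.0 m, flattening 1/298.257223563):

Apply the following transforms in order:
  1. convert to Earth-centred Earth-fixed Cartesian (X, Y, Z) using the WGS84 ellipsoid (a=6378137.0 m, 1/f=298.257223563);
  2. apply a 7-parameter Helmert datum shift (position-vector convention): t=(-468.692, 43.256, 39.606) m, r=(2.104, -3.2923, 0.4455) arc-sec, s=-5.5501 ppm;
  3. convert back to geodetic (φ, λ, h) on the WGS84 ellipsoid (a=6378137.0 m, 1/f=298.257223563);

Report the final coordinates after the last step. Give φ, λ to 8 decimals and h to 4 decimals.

start: φ=54.627001°, λ=-152.960982°, h=2278.317 m
→ ECEF (a=6378137.000, f=1/298.257223563): X=-3297225.2392, Y=-1682849.4786, Z=5179314.5179
→ Helmert 7p (PV): X=-3297754.6659, Y=-1682856.8353, Z=5179255.5840
→ geod (Bowring, a=6378137.000): φ=54.62321726°, λ=-152.96460521°, h=2505.2004 m

φ=54.62321726°, λ=-152.96460521°, h=2505.2004 m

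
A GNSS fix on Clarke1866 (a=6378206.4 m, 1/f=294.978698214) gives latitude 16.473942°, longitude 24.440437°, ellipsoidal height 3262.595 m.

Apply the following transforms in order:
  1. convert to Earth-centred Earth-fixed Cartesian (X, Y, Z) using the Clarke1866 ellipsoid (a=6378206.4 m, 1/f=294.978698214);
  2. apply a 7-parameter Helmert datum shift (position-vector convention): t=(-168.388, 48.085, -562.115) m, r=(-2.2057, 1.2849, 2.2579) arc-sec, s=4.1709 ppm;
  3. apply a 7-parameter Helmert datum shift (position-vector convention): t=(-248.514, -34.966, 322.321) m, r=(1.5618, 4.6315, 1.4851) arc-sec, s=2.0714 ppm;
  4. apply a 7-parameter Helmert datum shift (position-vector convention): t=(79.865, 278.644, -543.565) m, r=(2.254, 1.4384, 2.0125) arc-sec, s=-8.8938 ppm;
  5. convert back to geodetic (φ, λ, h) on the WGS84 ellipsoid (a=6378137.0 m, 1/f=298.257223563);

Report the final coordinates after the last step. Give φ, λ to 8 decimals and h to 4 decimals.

φ=16.46478412°, λ=24.44545963°, h=2895.1333 m

start: φ=16.473942°, λ=24.440437°, h=3262.595 m
→ ECEF (a=6378206.400, f=1/294.978698214): X=5572661.0816, Y=2532614.9412, Z=1797898.6404
→ Helmert 7p (PV): X=5572499.4128, Y=2532753.8174, Z=1797282.2272
→ Helmert 7p (PV): X=5572284.5624, Y=2532750.6109, Z=1797502.3227
→ Helmert 7p (PV): X=5572302.6920, Y=2533041.4544, Z=1796931.5896
→ geod (Bowring, a=6378137.000): φ=16.46478412°, λ=24.44545963°, h=2895.1333 m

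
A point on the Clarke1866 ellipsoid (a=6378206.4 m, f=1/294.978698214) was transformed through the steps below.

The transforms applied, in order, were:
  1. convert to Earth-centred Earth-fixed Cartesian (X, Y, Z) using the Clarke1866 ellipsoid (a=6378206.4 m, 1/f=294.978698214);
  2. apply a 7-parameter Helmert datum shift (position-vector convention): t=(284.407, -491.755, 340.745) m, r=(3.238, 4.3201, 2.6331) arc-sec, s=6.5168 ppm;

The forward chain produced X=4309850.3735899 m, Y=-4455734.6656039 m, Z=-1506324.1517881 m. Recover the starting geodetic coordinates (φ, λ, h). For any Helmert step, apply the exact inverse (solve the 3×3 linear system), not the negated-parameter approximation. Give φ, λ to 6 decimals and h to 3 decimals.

φ=-13.749933°, λ=-45.952880°, h=1959.624 m

start: X=4309850.3736, Y=-4455734.6656, Z=-1506324.1518 m
→ Helmert⁻¹: X=4309512.5603, Y=-4455292.5399, Z=-1506494.8775
→ geod (Bowring, a=6378206.400): φ=-13.74993300°, λ=-45.95288000°, h=1959.6240 m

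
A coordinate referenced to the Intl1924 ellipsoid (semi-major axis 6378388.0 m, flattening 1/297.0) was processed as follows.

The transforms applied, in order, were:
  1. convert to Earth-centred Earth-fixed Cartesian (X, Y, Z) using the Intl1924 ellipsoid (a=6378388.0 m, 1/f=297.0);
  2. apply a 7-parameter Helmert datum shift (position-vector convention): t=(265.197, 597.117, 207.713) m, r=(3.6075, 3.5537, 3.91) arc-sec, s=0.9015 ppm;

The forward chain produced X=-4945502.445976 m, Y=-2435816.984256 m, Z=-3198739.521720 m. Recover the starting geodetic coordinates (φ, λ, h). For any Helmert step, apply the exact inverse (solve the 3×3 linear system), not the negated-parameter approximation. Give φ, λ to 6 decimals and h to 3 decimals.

start: X=-4945502.4460, Y=-2435816.9843, Z=-3198739.5217 m
→ Helmert⁻¹: X=-4945754.2540, Y=-2436374.1012, Z=-3198986.9491
→ geod (Bowring, a=6378388.000): φ=-30.29167600°, λ=-153.77425200°, h=1202.1480 m

φ=-30.291676°, λ=-153.774252°, h=1202.148 m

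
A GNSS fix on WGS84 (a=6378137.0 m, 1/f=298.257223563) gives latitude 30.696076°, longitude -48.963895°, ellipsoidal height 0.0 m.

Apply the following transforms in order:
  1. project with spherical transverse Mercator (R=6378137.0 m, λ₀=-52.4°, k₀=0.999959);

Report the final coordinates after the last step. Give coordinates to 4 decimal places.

start: φ=30.696076°, λ=-48.963895°, h=0.000 m
→ tm (R=6378137.0, λ₀=-52.4°): E=328992.4503, N=3421971.1500

E=328992.4503 m, N=3421971.1500 m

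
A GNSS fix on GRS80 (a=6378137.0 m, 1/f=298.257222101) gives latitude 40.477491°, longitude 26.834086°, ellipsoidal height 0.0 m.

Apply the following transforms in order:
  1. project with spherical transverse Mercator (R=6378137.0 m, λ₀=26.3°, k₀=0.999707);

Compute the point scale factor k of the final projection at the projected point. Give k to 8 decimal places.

start: φ=40.477491°, λ=26.834086°, h=0.000 m
→ into tm (λ₀=26.3°): φ=40.47749100°, λ−λ₀=0.53408600°
scale k = 0.99973213

0.99973213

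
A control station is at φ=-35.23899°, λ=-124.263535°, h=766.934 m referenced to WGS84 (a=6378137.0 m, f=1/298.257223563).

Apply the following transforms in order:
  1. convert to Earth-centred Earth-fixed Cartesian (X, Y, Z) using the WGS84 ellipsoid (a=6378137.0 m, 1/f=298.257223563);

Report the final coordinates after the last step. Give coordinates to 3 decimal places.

start: φ=-35.238990°, λ=-124.263535°, h=766.934 m
→ ECEF (a=6378137.000, f=1/298.257223563): X=-2936496.3572, Y=-4310633.2901, Z=-3659996.8112

X=-2936496.357 m, Y=-4310633.290 m, Z=-3659996.811 m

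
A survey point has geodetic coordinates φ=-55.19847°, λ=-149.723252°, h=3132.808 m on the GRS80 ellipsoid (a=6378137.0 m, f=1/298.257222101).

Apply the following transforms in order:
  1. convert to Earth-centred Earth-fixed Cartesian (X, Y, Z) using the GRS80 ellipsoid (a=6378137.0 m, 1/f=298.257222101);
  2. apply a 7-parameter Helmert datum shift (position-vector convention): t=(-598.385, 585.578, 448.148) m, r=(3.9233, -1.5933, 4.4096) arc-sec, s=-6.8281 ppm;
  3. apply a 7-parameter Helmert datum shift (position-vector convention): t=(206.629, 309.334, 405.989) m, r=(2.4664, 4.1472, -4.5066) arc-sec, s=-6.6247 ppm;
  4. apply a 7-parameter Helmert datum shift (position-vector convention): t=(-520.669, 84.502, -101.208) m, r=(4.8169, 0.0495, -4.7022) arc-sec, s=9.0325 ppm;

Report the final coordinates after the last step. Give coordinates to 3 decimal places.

start: φ=-55.198470°, λ=-149.723252°, h=3132.808 m
→ ECEF (a=6378137.000, f=1/298.257222101): X=-3152365.9412, Y=-1840378.1828, Z=-5216597.6299
→ Helmert 7p (PV): X=-3152863.1620, Y=-1839748.2078, Z=-5216173.2179
→ Helmert 7p (PV): X=-3152780.7186, Y=-1839295.4291, Z=-5215691.2802
→ Helmert 7p (PV): X=-3153373.0474, Y=-1839033.8632, Z=-5215881.7957

X=-3153373.047 m, Y=-1839033.863 m, Z=-5215881.796 m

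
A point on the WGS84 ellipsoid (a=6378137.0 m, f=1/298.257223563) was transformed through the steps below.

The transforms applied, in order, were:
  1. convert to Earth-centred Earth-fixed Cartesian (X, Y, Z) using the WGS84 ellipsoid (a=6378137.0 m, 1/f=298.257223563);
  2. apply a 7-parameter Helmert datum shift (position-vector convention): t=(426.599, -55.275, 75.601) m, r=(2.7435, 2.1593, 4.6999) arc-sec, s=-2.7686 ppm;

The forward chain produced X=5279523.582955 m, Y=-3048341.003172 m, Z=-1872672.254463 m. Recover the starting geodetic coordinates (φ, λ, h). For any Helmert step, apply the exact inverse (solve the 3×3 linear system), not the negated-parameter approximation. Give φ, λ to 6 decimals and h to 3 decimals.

start: X=5279523.5830, Y=-3048341.0032, Z=-1872672.2545 m
→ Helmert⁻¹: X=5279061.7428, Y=-3048439.3631, Z=-1872657.2292
→ geod (Bowring, a=6378137.000): φ=-17.18492400°, λ=-30.00465300°, h=887.3450 m

φ=-17.184924°, λ=-30.004653°, h=887.345 m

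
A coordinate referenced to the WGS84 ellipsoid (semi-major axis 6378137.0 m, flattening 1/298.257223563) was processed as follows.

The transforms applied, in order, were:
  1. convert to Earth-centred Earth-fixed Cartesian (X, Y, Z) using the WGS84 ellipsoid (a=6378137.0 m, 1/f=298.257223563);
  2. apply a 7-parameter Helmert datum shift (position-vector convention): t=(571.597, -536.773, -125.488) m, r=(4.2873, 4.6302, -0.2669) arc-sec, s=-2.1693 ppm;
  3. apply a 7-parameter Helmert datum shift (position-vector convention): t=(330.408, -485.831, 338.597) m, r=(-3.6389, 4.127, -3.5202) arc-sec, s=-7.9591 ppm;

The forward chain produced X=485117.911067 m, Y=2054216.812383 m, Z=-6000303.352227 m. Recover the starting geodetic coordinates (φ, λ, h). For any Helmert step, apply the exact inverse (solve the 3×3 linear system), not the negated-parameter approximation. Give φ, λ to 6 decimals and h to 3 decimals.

φ=-70.733406°, λ=76.737041°, h=2151.141 m

start: X=485117.9111, Y=2054216.8124, Z=-6000303.3522 m
→ Helmert⁻¹: X=484876.3554, Y=2054833.1349, Z=-6000643.7567
→ Helmert⁻¹: X=484437.8493, Y=2055250.2692, Z=-6000563.1303
→ geod (Bowring, a=6378137.000): φ=-70.73340600°, λ=76.73704100°, h=2151.1410 m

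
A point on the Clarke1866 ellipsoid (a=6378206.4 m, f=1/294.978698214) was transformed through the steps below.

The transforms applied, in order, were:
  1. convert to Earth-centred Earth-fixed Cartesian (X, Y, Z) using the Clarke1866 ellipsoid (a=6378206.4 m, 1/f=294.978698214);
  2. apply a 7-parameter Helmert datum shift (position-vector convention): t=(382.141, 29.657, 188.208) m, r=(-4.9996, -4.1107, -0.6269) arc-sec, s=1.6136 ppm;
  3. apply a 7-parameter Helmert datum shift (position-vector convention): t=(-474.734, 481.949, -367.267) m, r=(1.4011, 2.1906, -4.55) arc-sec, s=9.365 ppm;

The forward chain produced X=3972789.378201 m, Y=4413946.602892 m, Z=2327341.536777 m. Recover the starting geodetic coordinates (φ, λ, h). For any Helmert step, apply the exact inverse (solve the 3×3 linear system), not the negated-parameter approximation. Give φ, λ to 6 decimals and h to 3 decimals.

start: X=3972789.3782, Y=4413946.6029, Z=2327341.5368 m
→ Helmert⁻¹: X=3973104.8239, Y=4413526.7764, Z=2327699.2208
→ Helmert⁻¹: X=3972749.2448, Y=4413445.6556, Z=2327535.0597
→ geod (Bowring, a=6378206.400): φ=21.53593600°, λ=48.00813900°, h=2668.2720 m

φ=21.535936°, λ=48.008139°, h=2668.272 m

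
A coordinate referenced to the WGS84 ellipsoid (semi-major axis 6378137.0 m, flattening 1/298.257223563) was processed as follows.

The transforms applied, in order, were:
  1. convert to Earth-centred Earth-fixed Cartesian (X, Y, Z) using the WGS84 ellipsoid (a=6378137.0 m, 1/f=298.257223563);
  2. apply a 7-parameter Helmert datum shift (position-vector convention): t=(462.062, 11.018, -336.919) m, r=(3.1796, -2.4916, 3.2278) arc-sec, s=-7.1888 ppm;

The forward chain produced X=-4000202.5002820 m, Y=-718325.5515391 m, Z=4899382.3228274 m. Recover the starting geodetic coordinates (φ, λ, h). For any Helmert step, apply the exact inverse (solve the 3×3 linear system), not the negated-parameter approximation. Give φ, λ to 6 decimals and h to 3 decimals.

start: X=-4000202.5003, Y=-718325.5515, Z=4899382.3228 m
→ Helmert⁻¹: X=-4000645.3736, Y=-718203.5969, Z=4899813.8627
→ geod (Bowring, a=6378137.000): φ=50.51184200°, λ=-169.82256000°, h=807.9060 m

φ=50.511842°, λ=-169.822560°, h=807.906 m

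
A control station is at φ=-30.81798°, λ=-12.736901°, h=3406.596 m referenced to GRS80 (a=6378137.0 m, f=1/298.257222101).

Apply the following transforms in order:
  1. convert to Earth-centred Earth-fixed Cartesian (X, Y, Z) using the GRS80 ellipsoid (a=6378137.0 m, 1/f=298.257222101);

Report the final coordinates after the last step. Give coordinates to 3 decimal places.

start: φ=-30.817980°, λ=-12.736901°, h=3406.596 m
→ ECEF (a=6378137.000, f=1/298.257222101): X=5350305.0867, Y=-1209364.6870, Z=-3250324.4911

X=5350305.087 m, Y=-1209364.687 m, Z=-3250324.491 m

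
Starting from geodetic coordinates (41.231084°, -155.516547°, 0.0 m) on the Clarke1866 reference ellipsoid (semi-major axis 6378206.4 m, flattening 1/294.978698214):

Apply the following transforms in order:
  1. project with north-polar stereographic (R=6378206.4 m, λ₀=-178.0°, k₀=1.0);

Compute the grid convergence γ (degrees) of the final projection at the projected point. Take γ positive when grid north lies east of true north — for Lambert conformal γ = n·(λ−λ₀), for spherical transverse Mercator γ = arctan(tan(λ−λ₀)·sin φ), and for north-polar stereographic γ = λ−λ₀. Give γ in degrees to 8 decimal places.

22.48345300

start: φ=41.231084°, λ=-155.516547°, h=0.000 m
→ into stereo (λ₀=-178.0°): φ=41.23108400°, λ−λ₀=22.48345300°
convergence γ = 22.48345300°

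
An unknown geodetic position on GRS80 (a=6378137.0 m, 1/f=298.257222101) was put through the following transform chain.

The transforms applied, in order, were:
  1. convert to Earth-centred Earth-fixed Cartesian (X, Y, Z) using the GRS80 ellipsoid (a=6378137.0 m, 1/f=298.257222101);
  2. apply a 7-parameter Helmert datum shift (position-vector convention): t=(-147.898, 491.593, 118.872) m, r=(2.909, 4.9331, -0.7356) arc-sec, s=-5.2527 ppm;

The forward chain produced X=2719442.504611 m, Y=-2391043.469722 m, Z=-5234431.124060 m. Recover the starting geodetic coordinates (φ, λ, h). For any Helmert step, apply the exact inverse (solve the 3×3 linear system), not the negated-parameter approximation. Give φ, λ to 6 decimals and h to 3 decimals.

φ=-55.500643°, λ=-41.326898°, h=1609.467 m

start: X=2719442.5046, Y=-2391043.4697, Z=-5234431.1241 m
→ Helmert⁻¹: X=2719738.4067, Y=-2391611.7485, Z=-5234478.7161
→ geod (Bowring, a=6378137.000): φ=-55.50064300°, λ=-41.32689800°, h=1609.4670 m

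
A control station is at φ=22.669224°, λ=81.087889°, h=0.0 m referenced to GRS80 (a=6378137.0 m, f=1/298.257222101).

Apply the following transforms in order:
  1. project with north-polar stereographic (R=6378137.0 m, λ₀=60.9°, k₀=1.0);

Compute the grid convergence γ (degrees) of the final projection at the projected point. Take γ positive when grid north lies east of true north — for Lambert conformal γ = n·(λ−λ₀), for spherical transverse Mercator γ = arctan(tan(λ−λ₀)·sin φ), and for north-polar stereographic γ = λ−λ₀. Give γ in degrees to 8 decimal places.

start: φ=22.669224°, λ=81.087889°, h=0.000 m
→ into stereo (λ₀=60.9°): φ=22.66922400°, λ−λ₀=20.18788900°
convergence γ = 20.18788900°

20.18788900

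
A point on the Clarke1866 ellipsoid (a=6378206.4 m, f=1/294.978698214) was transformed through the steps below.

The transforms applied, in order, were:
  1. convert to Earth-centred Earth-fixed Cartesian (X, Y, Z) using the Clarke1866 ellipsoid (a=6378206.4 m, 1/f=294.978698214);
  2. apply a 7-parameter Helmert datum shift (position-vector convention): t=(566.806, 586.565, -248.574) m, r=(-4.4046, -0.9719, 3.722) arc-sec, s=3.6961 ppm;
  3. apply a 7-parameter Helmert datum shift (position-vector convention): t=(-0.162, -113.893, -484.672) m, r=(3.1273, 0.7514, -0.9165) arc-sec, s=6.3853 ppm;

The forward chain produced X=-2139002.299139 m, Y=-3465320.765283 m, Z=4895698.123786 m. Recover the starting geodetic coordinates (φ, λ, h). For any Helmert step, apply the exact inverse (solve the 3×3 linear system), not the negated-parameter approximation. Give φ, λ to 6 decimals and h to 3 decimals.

φ=50.435981°, λ=-121.689138°, h=3563.737 m

start: X=-2139002.2991, Y=-3465320.7653, Z=4895698.1238 m
→ Helmert⁻¹: X=-2138990.9187, Y=-3465120.0162, Z=4896196.2770
→ Helmert⁻¹: X=-2139589.2844, Y=-3465759.7207, Z=4896362.8266
→ geod (Bowring, a=6378206.400): φ=50.43598100°, λ=-121.68913800°, h=3563.7370 m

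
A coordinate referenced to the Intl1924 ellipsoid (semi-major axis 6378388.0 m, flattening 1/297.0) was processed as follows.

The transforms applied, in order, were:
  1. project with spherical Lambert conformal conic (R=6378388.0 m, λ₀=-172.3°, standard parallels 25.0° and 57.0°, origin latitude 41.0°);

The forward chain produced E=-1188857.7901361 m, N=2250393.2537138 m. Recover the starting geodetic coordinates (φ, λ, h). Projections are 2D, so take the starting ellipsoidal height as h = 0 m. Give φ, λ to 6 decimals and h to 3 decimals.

φ=60.286544°, λ=166.382488°, h=0.000 m

start: E=-1188857.7901, N=2250393.2537 m
→ lcc⁻¹: φ=60.28654400°, λ=166.38248800°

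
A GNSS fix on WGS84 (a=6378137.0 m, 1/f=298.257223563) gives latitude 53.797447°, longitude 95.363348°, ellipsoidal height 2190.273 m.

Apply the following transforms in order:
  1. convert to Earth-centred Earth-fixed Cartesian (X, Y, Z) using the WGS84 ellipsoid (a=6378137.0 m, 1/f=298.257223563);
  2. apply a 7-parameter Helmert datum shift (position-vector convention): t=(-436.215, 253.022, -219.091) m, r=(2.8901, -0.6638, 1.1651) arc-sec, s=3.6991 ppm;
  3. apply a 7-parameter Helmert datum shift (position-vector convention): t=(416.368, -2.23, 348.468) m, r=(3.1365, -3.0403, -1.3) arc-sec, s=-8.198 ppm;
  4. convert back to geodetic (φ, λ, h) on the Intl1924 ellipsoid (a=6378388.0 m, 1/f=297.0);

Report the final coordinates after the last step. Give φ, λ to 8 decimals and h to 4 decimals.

φ=53.79866135°, λ=95.36485705°, h=2223.5900 m

start: φ=53.797447°, λ=95.363348°, h=2190.273 m
→ ECEF (a=6378137.000, f=1/298.257223563): X=-353015.8484, Y=3760189.7459, Z=5125227.5363
→ Helmert 7p (PV): X=-353491.1030, Y=3760382.8702, Z=5125078.9545
→ Helmert 7p (PV): X=-353123.6792, Y=3760274.1083, Z=5125437.3773
→ geod (Bowring, a=6378388.000): φ=53.79866135°, λ=95.36485705°, h=2223.5900 m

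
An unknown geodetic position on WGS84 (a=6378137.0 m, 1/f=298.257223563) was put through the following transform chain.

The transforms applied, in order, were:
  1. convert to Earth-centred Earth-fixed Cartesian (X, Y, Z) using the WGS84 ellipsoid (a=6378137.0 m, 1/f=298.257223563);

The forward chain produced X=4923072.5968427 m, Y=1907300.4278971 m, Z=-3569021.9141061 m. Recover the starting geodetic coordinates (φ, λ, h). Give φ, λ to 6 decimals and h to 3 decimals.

start: X=4923072.5968, Y=1907300.4279, Z=-3569021.9141 m
→ geod (Bowring, a=6378137.000): φ=-34.23740400°, λ=21.17740100°, h=1375.8860 m

φ=-34.237404°, λ=21.177401°, h=1375.886 m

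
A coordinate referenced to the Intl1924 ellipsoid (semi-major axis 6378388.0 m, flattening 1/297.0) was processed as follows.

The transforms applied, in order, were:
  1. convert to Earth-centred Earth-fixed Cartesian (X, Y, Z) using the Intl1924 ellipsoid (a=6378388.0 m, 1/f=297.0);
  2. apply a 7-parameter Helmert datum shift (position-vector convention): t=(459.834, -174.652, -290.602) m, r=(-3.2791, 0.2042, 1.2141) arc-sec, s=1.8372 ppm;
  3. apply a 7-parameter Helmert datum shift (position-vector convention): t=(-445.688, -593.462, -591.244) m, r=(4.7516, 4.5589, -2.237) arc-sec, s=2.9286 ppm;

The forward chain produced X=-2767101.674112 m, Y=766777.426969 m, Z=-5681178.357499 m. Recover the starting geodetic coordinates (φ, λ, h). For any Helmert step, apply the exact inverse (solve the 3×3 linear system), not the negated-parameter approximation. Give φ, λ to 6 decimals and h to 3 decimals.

start: X=-2767101.6741, Y=766777.4270, Z=-5681178.3575 m
→ Helmert⁻¹: X=-2766530.6496, Y=767207.7761, Z=-5680649.2974
→ Helmert⁻¹: X=-2766975.2591, Y=767487.6084, Z=-5680338.7976
→ geod (Bowring, a=6378388.000): φ=-63.33834800°, λ=164.49735700°, h=3594.2920 m

φ=-63.338348°, λ=164.497357°, h=3594.292 m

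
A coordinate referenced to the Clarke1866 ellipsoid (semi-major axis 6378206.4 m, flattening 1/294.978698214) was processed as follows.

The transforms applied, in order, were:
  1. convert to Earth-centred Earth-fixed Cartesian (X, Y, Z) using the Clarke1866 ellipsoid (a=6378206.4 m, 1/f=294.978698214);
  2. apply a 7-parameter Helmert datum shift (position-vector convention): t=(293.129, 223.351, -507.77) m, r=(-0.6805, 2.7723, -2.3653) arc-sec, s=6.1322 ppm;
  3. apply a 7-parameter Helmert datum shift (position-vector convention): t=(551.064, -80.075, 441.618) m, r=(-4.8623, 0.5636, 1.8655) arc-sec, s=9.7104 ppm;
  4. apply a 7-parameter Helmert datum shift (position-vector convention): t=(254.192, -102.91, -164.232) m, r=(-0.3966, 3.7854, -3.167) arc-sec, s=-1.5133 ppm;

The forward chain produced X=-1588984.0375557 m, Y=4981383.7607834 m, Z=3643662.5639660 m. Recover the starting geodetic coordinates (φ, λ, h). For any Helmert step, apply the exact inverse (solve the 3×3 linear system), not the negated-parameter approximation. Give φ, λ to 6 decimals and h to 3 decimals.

start: X=-1588984.0376, Y=4981383.7608, Z=3643662.5640 m
→ Helmert⁻¹: X=-1589383.9919, Y=4981462.7996, Z=3643812.7198
→ Helmert⁻¹: X=-1589884.5196, Y=4981422.9941, Z=3643448.8069
→ Helmert⁻¹: X=-1590273.9938, Y=4981138.8396, Z=3643929.2911
→ geod (Bowring, a=6378206.400): φ=35.05498800°, λ=107.70615700°, h=2184.9070 m

φ=35.054988°, λ=107.706157°, h=2184.907 m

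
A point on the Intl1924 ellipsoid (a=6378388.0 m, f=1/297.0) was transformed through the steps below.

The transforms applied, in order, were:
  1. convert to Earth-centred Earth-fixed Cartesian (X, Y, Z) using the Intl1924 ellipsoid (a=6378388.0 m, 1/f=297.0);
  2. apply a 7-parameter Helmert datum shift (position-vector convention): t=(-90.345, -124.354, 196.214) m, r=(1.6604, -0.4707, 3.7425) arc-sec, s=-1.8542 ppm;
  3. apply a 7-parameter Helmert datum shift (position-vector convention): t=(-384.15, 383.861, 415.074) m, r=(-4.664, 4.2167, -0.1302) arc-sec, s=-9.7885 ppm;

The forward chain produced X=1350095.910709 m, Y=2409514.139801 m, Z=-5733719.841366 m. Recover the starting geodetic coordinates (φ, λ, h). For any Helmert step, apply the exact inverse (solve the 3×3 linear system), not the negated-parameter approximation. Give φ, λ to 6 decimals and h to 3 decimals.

φ=-64.431322°, λ=60.724014°, h=3967.464 m

start: X=1350095.9107, Y=2409514.1398, Z=-5733719.8414 m
→ Helmert⁻¹: X=1350608.9824, Y=2409284.3714, Z=-5734108.9558
→ Helmert⁻¹: X=1350732.4615, Y=2409342.5245, Z=-5734338.2796
→ geod (Bowring, a=6378388.000): φ=-64.43132200°, λ=60.72401400°, h=3967.4640 m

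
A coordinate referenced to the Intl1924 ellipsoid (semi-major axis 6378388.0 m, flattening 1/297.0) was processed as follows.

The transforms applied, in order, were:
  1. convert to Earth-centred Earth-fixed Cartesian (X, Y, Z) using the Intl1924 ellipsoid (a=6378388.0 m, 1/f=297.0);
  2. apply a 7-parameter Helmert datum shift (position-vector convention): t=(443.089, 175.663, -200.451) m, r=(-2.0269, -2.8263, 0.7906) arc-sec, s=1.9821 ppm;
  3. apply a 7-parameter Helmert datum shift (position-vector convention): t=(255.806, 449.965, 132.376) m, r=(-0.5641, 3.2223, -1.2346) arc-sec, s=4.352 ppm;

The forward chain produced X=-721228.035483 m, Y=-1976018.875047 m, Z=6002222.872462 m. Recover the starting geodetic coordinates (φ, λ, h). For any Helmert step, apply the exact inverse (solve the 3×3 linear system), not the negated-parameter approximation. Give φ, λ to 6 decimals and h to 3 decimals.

φ=70.799375°, λ=-110.063102°, h=1194.689 m

start: X=-721228.0355, Y=-1976018.8750, Z=6002222.8725 m
→ Helmert⁻¹: X=-721562.6363, Y=-1976480.9720, Z=6002047.6978
→ Helmert⁻¹: X=-721929.6265, Y=-1976708.9320, Z=6002226.7193
→ geod (Bowring, a=6378388.000): φ=70.79937500°, λ=-110.06310200°, h=1194.6890 m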